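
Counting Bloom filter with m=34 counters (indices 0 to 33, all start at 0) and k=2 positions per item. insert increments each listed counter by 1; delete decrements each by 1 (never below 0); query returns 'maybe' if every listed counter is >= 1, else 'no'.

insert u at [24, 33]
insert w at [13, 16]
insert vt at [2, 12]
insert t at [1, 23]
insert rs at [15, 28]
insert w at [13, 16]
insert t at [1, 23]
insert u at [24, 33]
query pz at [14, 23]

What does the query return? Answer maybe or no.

Step 1: insert u at [24, 33] -> counters=[0,0,0,0,0,0,0,0,0,0,0,0,0,0,0,0,0,0,0,0,0,0,0,0,1,0,0,0,0,0,0,0,0,1]
Step 2: insert w at [13, 16] -> counters=[0,0,0,0,0,0,0,0,0,0,0,0,0,1,0,0,1,0,0,0,0,0,0,0,1,0,0,0,0,0,0,0,0,1]
Step 3: insert vt at [2, 12] -> counters=[0,0,1,0,0,0,0,0,0,0,0,0,1,1,0,0,1,0,0,0,0,0,0,0,1,0,0,0,0,0,0,0,0,1]
Step 4: insert t at [1, 23] -> counters=[0,1,1,0,0,0,0,0,0,0,0,0,1,1,0,0,1,0,0,0,0,0,0,1,1,0,0,0,0,0,0,0,0,1]
Step 5: insert rs at [15, 28] -> counters=[0,1,1,0,0,0,0,0,0,0,0,0,1,1,0,1,1,0,0,0,0,0,0,1,1,0,0,0,1,0,0,0,0,1]
Step 6: insert w at [13, 16] -> counters=[0,1,1,0,0,0,0,0,0,0,0,0,1,2,0,1,2,0,0,0,0,0,0,1,1,0,0,0,1,0,0,0,0,1]
Step 7: insert t at [1, 23] -> counters=[0,2,1,0,0,0,0,0,0,0,0,0,1,2,0,1,2,0,0,0,0,0,0,2,1,0,0,0,1,0,0,0,0,1]
Step 8: insert u at [24, 33] -> counters=[0,2,1,0,0,0,0,0,0,0,0,0,1,2,0,1,2,0,0,0,0,0,0,2,2,0,0,0,1,0,0,0,0,2]
Query pz: check counters[14]=0 counters[23]=2 -> no

Answer: no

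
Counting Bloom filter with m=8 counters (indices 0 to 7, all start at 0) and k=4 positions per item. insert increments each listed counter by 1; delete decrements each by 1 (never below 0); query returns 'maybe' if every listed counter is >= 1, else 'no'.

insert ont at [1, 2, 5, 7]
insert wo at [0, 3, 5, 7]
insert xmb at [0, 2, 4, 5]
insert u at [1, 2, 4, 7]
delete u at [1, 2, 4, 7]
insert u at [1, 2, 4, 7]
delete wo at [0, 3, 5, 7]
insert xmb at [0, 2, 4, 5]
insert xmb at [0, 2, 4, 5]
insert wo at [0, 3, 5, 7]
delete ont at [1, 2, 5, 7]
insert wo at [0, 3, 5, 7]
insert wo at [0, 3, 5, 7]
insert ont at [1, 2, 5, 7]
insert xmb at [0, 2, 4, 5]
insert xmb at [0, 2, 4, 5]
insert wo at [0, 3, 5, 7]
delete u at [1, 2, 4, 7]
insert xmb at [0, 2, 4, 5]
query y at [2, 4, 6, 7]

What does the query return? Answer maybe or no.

Step 1: insert ont at [1, 2, 5, 7] -> counters=[0,1,1,0,0,1,0,1]
Step 2: insert wo at [0, 3, 5, 7] -> counters=[1,1,1,1,0,2,0,2]
Step 3: insert xmb at [0, 2, 4, 5] -> counters=[2,1,2,1,1,3,0,2]
Step 4: insert u at [1, 2, 4, 7] -> counters=[2,2,3,1,2,3,0,3]
Step 5: delete u at [1, 2, 4, 7] -> counters=[2,1,2,1,1,3,0,2]
Step 6: insert u at [1, 2, 4, 7] -> counters=[2,2,3,1,2,3,0,3]
Step 7: delete wo at [0, 3, 5, 7] -> counters=[1,2,3,0,2,2,0,2]
Step 8: insert xmb at [0, 2, 4, 5] -> counters=[2,2,4,0,3,3,0,2]
Step 9: insert xmb at [0, 2, 4, 5] -> counters=[3,2,5,0,4,4,0,2]
Step 10: insert wo at [0, 3, 5, 7] -> counters=[4,2,5,1,4,5,0,3]
Step 11: delete ont at [1, 2, 5, 7] -> counters=[4,1,4,1,4,4,0,2]
Step 12: insert wo at [0, 3, 5, 7] -> counters=[5,1,4,2,4,5,0,3]
Step 13: insert wo at [0, 3, 5, 7] -> counters=[6,1,4,3,4,6,0,4]
Step 14: insert ont at [1, 2, 5, 7] -> counters=[6,2,5,3,4,7,0,5]
Step 15: insert xmb at [0, 2, 4, 5] -> counters=[7,2,6,3,5,8,0,5]
Step 16: insert xmb at [0, 2, 4, 5] -> counters=[8,2,7,3,6,9,0,5]
Step 17: insert wo at [0, 3, 5, 7] -> counters=[9,2,7,4,6,10,0,6]
Step 18: delete u at [1, 2, 4, 7] -> counters=[9,1,6,4,5,10,0,5]
Step 19: insert xmb at [0, 2, 4, 5] -> counters=[10,1,7,4,6,11,0,5]
Query y: check counters[2]=7 counters[4]=6 counters[6]=0 counters[7]=5 -> no

Answer: no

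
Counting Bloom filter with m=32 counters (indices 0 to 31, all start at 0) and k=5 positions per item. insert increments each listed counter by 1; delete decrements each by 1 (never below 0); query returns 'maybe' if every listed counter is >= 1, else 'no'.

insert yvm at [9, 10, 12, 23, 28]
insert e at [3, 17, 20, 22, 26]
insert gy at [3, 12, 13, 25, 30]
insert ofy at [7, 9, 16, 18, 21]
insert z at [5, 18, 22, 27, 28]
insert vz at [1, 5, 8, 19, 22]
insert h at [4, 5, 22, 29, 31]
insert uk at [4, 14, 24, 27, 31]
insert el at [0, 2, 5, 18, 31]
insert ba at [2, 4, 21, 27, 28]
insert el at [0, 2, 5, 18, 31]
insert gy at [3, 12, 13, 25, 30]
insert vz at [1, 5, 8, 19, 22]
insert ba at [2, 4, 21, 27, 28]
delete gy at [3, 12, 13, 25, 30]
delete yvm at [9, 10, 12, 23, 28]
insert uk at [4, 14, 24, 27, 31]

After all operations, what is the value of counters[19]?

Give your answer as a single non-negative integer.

Step 1: insert yvm at [9, 10, 12, 23, 28] -> counters=[0,0,0,0,0,0,0,0,0,1,1,0,1,0,0,0,0,0,0,0,0,0,0,1,0,0,0,0,1,0,0,0]
Step 2: insert e at [3, 17, 20, 22, 26] -> counters=[0,0,0,1,0,0,0,0,0,1,1,0,1,0,0,0,0,1,0,0,1,0,1,1,0,0,1,0,1,0,0,0]
Step 3: insert gy at [3, 12, 13, 25, 30] -> counters=[0,0,0,2,0,0,0,0,0,1,1,0,2,1,0,0,0,1,0,0,1,0,1,1,0,1,1,0,1,0,1,0]
Step 4: insert ofy at [7, 9, 16, 18, 21] -> counters=[0,0,0,2,0,0,0,1,0,2,1,0,2,1,0,0,1,1,1,0,1,1,1,1,0,1,1,0,1,0,1,0]
Step 5: insert z at [5, 18, 22, 27, 28] -> counters=[0,0,0,2,0,1,0,1,0,2,1,0,2,1,0,0,1,1,2,0,1,1,2,1,0,1,1,1,2,0,1,0]
Step 6: insert vz at [1, 5, 8, 19, 22] -> counters=[0,1,0,2,0,2,0,1,1,2,1,0,2,1,0,0,1,1,2,1,1,1,3,1,0,1,1,1,2,0,1,0]
Step 7: insert h at [4, 5, 22, 29, 31] -> counters=[0,1,0,2,1,3,0,1,1,2,1,0,2,1,0,0,1,1,2,1,1,1,4,1,0,1,1,1,2,1,1,1]
Step 8: insert uk at [4, 14, 24, 27, 31] -> counters=[0,1,0,2,2,3,0,1,1,2,1,0,2,1,1,0,1,1,2,1,1,1,4,1,1,1,1,2,2,1,1,2]
Step 9: insert el at [0, 2, 5, 18, 31] -> counters=[1,1,1,2,2,4,0,1,1,2,1,0,2,1,1,0,1,1,3,1,1,1,4,1,1,1,1,2,2,1,1,3]
Step 10: insert ba at [2, 4, 21, 27, 28] -> counters=[1,1,2,2,3,4,0,1,1,2,1,0,2,1,1,0,1,1,3,1,1,2,4,1,1,1,1,3,3,1,1,3]
Step 11: insert el at [0, 2, 5, 18, 31] -> counters=[2,1,3,2,3,5,0,1,1,2,1,0,2,1,1,0,1,1,4,1,1,2,4,1,1,1,1,3,3,1,1,4]
Step 12: insert gy at [3, 12, 13, 25, 30] -> counters=[2,1,3,3,3,5,0,1,1,2,1,0,3,2,1,0,1,1,4,1,1,2,4,1,1,2,1,3,3,1,2,4]
Step 13: insert vz at [1, 5, 8, 19, 22] -> counters=[2,2,3,3,3,6,0,1,2,2,1,0,3,2,1,0,1,1,4,2,1,2,5,1,1,2,1,3,3,1,2,4]
Step 14: insert ba at [2, 4, 21, 27, 28] -> counters=[2,2,4,3,4,6,0,1,2,2,1,0,3,2,1,0,1,1,4,2,1,3,5,1,1,2,1,4,4,1,2,4]
Step 15: delete gy at [3, 12, 13, 25, 30] -> counters=[2,2,4,2,4,6,0,1,2,2,1,0,2,1,1,0,1,1,4,2,1,3,5,1,1,1,1,4,4,1,1,4]
Step 16: delete yvm at [9, 10, 12, 23, 28] -> counters=[2,2,4,2,4,6,0,1,2,1,0,0,1,1,1,0,1,1,4,2,1,3,5,0,1,1,1,4,3,1,1,4]
Step 17: insert uk at [4, 14, 24, 27, 31] -> counters=[2,2,4,2,5,6,0,1,2,1,0,0,1,1,2,0,1,1,4,2,1,3,5,0,2,1,1,5,3,1,1,5]
Final counters=[2,2,4,2,5,6,0,1,2,1,0,0,1,1,2,0,1,1,4,2,1,3,5,0,2,1,1,5,3,1,1,5] -> counters[19]=2

Answer: 2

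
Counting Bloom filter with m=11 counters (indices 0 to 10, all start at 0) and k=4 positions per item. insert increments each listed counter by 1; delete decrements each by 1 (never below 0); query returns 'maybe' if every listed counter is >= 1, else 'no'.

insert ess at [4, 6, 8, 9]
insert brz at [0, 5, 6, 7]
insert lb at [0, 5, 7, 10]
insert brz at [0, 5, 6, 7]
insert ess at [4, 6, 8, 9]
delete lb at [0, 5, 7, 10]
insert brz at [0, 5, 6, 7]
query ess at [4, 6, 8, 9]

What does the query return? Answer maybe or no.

Step 1: insert ess at [4, 6, 8, 9] -> counters=[0,0,0,0,1,0,1,0,1,1,0]
Step 2: insert brz at [0, 5, 6, 7] -> counters=[1,0,0,0,1,1,2,1,1,1,0]
Step 3: insert lb at [0, 5, 7, 10] -> counters=[2,0,0,0,1,2,2,2,1,1,1]
Step 4: insert brz at [0, 5, 6, 7] -> counters=[3,0,0,0,1,3,3,3,1,1,1]
Step 5: insert ess at [4, 6, 8, 9] -> counters=[3,0,0,0,2,3,4,3,2,2,1]
Step 6: delete lb at [0, 5, 7, 10] -> counters=[2,0,0,0,2,2,4,2,2,2,0]
Step 7: insert brz at [0, 5, 6, 7] -> counters=[3,0,0,0,2,3,5,3,2,2,0]
Query ess: check counters[4]=2 counters[6]=5 counters[8]=2 counters[9]=2 -> maybe

Answer: maybe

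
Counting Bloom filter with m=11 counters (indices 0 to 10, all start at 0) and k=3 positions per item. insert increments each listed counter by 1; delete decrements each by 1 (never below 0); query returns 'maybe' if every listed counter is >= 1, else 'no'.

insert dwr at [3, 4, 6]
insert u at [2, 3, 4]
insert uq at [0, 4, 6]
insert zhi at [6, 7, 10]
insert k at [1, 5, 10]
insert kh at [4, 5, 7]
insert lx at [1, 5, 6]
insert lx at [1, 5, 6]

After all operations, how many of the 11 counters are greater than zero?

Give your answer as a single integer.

Step 1: insert dwr at [3, 4, 6] -> counters=[0,0,0,1,1,0,1,0,0,0,0]
Step 2: insert u at [2, 3, 4] -> counters=[0,0,1,2,2,0,1,0,0,0,0]
Step 3: insert uq at [0, 4, 6] -> counters=[1,0,1,2,3,0,2,0,0,0,0]
Step 4: insert zhi at [6, 7, 10] -> counters=[1,0,1,2,3,0,3,1,0,0,1]
Step 5: insert k at [1, 5, 10] -> counters=[1,1,1,2,3,1,3,1,0,0,2]
Step 6: insert kh at [4, 5, 7] -> counters=[1,1,1,2,4,2,3,2,0,0,2]
Step 7: insert lx at [1, 5, 6] -> counters=[1,2,1,2,4,3,4,2,0,0,2]
Step 8: insert lx at [1, 5, 6] -> counters=[1,3,1,2,4,4,5,2,0,0,2]
Final counters=[1,3,1,2,4,4,5,2,0,0,2] -> 9 nonzero

Answer: 9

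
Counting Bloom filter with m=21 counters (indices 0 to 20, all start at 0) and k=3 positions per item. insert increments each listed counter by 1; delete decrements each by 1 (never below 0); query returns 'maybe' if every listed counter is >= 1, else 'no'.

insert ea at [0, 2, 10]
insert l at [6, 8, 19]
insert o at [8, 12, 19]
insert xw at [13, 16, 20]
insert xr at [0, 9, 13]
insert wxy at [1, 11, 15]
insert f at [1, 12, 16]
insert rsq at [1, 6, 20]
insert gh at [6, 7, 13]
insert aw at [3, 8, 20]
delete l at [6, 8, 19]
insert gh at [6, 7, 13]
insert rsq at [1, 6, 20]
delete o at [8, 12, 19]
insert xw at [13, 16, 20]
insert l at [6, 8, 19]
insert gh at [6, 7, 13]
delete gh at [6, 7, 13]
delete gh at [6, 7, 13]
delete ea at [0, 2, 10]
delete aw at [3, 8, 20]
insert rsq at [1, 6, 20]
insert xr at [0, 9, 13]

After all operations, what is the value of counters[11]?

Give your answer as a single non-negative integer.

Answer: 1

Derivation:
Step 1: insert ea at [0, 2, 10] -> counters=[1,0,1,0,0,0,0,0,0,0,1,0,0,0,0,0,0,0,0,0,0]
Step 2: insert l at [6, 8, 19] -> counters=[1,0,1,0,0,0,1,0,1,0,1,0,0,0,0,0,0,0,0,1,0]
Step 3: insert o at [8, 12, 19] -> counters=[1,0,1,0,0,0,1,0,2,0,1,0,1,0,0,0,0,0,0,2,0]
Step 4: insert xw at [13, 16, 20] -> counters=[1,0,1,0,0,0,1,0,2,0,1,0,1,1,0,0,1,0,0,2,1]
Step 5: insert xr at [0, 9, 13] -> counters=[2,0,1,0,0,0,1,0,2,1,1,0,1,2,0,0,1,0,0,2,1]
Step 6: insert wxy at [1, 11, 15] -> counters=[2,1,1,0,0,0,1,0,2,1,1,1,1,2,0,1,1,0,0,2,1]
Step 7: insert f at [1, 12, 16] -> counters=[2,2,1,0,0,0,1,0,2,1,1,1,2,2,0,1,2,0,0,2,1]
Step 8: insert rsq at [1, 6, 20] -> counters=[2,3,1,0,0,0,2,0,2,1,1,1,2,2,0,1,2,0,0,2,2]
Step 9: insert gh at [6, 7, 13] -> counters=[2,3,1,0,0,0,3,1,2,1,1,1,2,3,0,1,2,0,0,2,2]
Step 10: insert aw at [3, 8, 20] -> counters=[2,3,1,1,0,0,3,1,3,1,1,1,2,3,0,1,2,0,0,2,3]
Step 11: delete l at [6, 8, 19] -> counters=[2,3,1,1,0,0,2,1,2,1,1,1,2,3,0,1,2,0,0,1,3]
Step 12: insert gh at [6, 7, 13] -> counters=[2,3,1,1,0,0,3,2,2,1,1,1,2,4,0,1,2,0,0,1,3]
Step 13: insert rsq at [1, 6, 20] -> counters=[2,4,1,1,0,0,4,2,2,1,1,1,2,4,0,1,2,0,0,1,4]
Step 14: delete o at [8, 12, 19] -> counters=[2,4,1,1,0,0,4,2,1,1,1,1,1,4,0,1,2,0,0,0,4]
Step 15: insert xw at [13, 16, 20] -> counters=[2,4,1,1,0,0,4,2,1,1,1,1,1,5,0,1,3,0,0,0,5]
Step 16: insert l at [6, 8, 19] -> counters=[2,4,1,1,0,0,5,2,2,1,1,1,1,5,0,1,3,0,0,1,5]
Step 17: insert gh at [6, 7, 13] -> counters=[2,4,1,1,0,0,6,3,2,1,1,1,1,6,0,1,3,0,0,1,5]
Step 18: delete gh at [6, 7, 13] -> counters=[2,4,1,1,0,0,5,2,2,1,1,1,1,5,0,1,3,0,0,1,5]
Step 19: delete gh at [6, 7, 13] -> counters=[2,4,1,1,0,0,4,1,2,1,1,1,1,4,0,1,3,0,0,1,5]
Step 20: delete ea at [0, 2, 10] -> counters=[1,4,0,1,0,0,4,1,2,1,0,1,1,4,0,1,3,0,0,1,5]
Step 21: delete aw at [3, 8, 20] -> counters=[1,4,0,0,0,0,4,1,1,1,0,1,1,4,0,1,3,0,0,1,4]
Step 22: insert rsq at [1, 6, 20] -> counters=[1,5,0,0,0,0,5,1,1,1,0,1,1,4,0,1,3,0,0,1,5]
Step 23: insert xr at [0, 9, 13] -> counters=[2,5,0,0,0,0,5,1,1,2,0,1,1,5,0,1,3,0,0,1,5]
Final counters=[2,5,0,0,0,0,5,1,1,2,0,1,1,5,0,1,3,0,0,1,5] -> counters[11]=1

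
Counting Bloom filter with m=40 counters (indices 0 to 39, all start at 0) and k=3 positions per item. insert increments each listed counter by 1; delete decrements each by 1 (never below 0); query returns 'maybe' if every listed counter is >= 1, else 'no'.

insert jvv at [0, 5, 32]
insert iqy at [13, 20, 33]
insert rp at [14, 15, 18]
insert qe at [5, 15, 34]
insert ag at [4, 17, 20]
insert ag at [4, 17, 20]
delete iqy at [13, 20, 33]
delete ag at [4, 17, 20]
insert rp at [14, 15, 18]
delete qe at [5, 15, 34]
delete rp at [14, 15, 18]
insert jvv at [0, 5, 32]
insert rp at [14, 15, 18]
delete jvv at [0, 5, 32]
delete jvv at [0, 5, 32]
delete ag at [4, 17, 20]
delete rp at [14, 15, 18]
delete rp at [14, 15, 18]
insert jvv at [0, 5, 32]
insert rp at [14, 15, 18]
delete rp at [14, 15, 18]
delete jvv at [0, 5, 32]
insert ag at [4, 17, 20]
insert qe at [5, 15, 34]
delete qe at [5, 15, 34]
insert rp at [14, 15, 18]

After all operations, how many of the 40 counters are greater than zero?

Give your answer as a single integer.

Step 1: insert jvv at [0, 5, 32] -> counters=[1,0,0,0,0,1,0,0,0,0,0,0,0,0,0,0,0,0,0,0,0,0,0,0,0,0,0,0,0,0,0,0,1,0,0,0,0,0,0,0]
Step 2: insert iqy at [13, 20, 33] -> counters=[1,0,0,0,0,1,0,0,0,0,0,0,0,1,0,0,0,0,0,0,1,0,0,0,0,0,0,0,0,0,0,0,1,1,0,0,0,0,0,0]
Step 3: insert rp at [14, 15, 18] -> counters=[1,0,0,0,0,1,0,0,0,0,0,0,0,1,1,1,0,0,1,0,1,0,0,0,0,0,0,0,0,0,0,0,1,1,0,0,0,0,0,0]
Step 4: insert qe at [5, 15, 34] -> counters=[1,0,0,0,0,2,0,0,0,0,0,0,0,1,1,2,0,0,1,0,1,0,0,0,0,0,0,0,0,0,0,0,1,1,1,0,0,0,0,0]
Step 5: insert ag at [4, 17, 20] -> counters=[1,0,0,0,1,2,0,0,0,0,0,0,0,1,1,2,0,1,1,0,2,0,0,0,0,0,0,0,0,0,0,0,1,1,1,0,0,0,0,0]
Step 6: insert ag at [4, 17, 20] -> counters=[1,0,0,0,2,2,0,0,0,0,0,0,0,1,1,2,0,2,1,0,3,0,0,0,0,0,0,0,0,0,0,0,1,1,1,0,0,0,0,0]
Step 7: delete iqy at [13, 20, 33] -> counters=[1,0,0,0,2,2,0,0,0,0,0,0,0,0,1,2,0,2,1,0,2,0,0,0,0,0,0,0,0,0,0,0,1,0,1,0,0,0,0,0]
Step 8: delete ag at [4, 17, 20] -> counters=[1,0,0,0,1,2,0,0,0,0,0,0,0,0,1,2,0,1,1,0,1,0,0,0,0,0,0,0,0,0,0,0,1,0,1,0,0,0,0,0]
Step 9: insert rp at [14, 15, 18] -> counters=[1,0,0,0,1,2,0,0,0,0,0,0,0,0,2,3,0,1,2,0,1,0,0,0,0,0,0,0,0,0,0,0,1,0,1,0,0,0,0,0]
Step 10: delete qe at [5, 15, 34] -> counters=[1,0,0,0,1,1,0,0,0,0,0,0,0,0,2,2,0,1,2,0,1,0,0,0,0,0,0,0,0,0,0,0,1,0,0,0,0,0,0,0]
Step 11: delete rp at [14, 15, 18] -> counters=[1,0,0,0,1,1,0,0,0,0,0,0,0,0,1,1,0,1,1,0,1,0,0,0,0,0,0,0,0,0,0,0,1,0,0,0,0,0,0,0]
Step 12: insert jvv at [0, 5, 32] -> counters=[2,0,0,0,1,2,0,0,0,0,0,0,0,0,1,1,0,1,1,0,1,0,0,0,0,0,0,0,0,0,0,0,2,0,0,0,0,0,0,0]
Step 13: insert rp at [14, 15, 18] -> counters=[2,0,0,0,1,2,0,0,0,0,0,0,0,0,2,2,0,1,2,0,1,0,0,0,0,0,0,0,0,0,0,0,2,0,0,0,0,0,0,0]
Step 14: delete jvv at [0, 5, 32] -> counters=[1,0,0,0,1,1,0,0,0,0,0,0,0,0,2,2,0,1,2,0,1,0,0,0,0,0,0,0,0,0,0,0,1,0,0,0,0,0,0,0]
Step 15: delete jvv at [0, 5, 32] -> counters=[0,0,0,0,1,0,0,0,0,0,0,0,0,0,2,2,0,1,2,0,1,0,0,0,0,0,0,0,0,0,0,0,0,0,0,0,0,0,0,0]
Step 16: delete ag at [4, 17, 20] -> counters=[0,0,0,0,0,0,0,0,0,0,0,0,0,0,2,2,0,0,2,0,0,0,0,0,0,0,0,0,0,0,0,0,0,0,0,0,0,0,0,0]
Step 17: delete rp at [14, 15, 18] -> counters=[0,0,0,0,0,0,0,0,0,0,0,0,0,0,1,1,0,0,1,0,0,0,0,0,0,0,0,0,0,0,0,0,0,0,0,0,0,0,0,0]
Step 18: delete rp at [14, 15, 18] -> counters=[0,0,0,0,0,0,0,0,0,0,0,0,0,0,0,0,0,0,0,0,0,0,0,0,0,0,0,0,0,0,0,0,0,0,0,0,0,0,0,0]
Step 19: insert jvv at [0, 5, 32] -> counters=[1,0,0,0,0,1,0,0,0,0,0,0,0,0,0,0,0,0,0,0,0,0,0,0,0,0,0,0,0,0,0,0,1,0,0,0,0,0,0,0]
Step 20: insert rp at [14, 15, 18] -> counters=[1,0,0,0,0,1,0,0,0,0,0,0,0,0,1,1,0,0,1,0,0,0,0,0,0,0,0,0,0,0,0,0,1,0,0,0,0,0,0,0]
Step 21: delete rp at [14, 15, 18] -> counters=[1,0,0,0,0,1,0,0,0,0,0,0,0,0,0,0,0,0,0,0,0,0,0,0,0,0,0,0,0,0,0,0,1,0,0,0,0,0,0,0]
Step 22: delete jvv at [0, 5, 32] -> counters=[0,0,0,0,0,0,0,0,0,0,0,0,0,0,0,0,0,0,0,0,0,0,0,0,0,0,0,0,0,0,0,0,0,0,0,0,0,0,0,0]
Step 23: insert ag at [4, 17, 20] -> counters=[0,0,0,0,1,0,0,0,0,0,0,0,0,0,0,0,0,1,0,0,1,0,0,0,0,0,0,0,0,0,0,0,0,0,0,0,0,0,0,0]
Step 24: insert qe at [5, 15, 34] -> counters=[0,0,0,0,1,1,0,0,0,0,0,0,0,0,0,1,0,1,0,0,1,0,0,0,0,0,0,0,0,0,0,0,0,0,1,0,0,0,0,0]
Step 25: delete qe at [5, 15, 34] -> counters=[0,0,0,0,1,0,0,0,0,0,0,0,0,0,0,0,0,1,0,0,1,0,0,0,0,0,0,0,0,0,0,0,0,0,0,0,0,0,0,0]
Step 26: insert rp at [14, 15, 18] -> counters=[0,0,0,0,1,0,0,0,0,0,0,0,0,0,1,1,0,1,1,0,1,0,0,0,0,0,0,0,0,0,0,0,0,0,0,0,0,0,0,0]
Final counters=[0,0,0,0,1,0,0,0,0,0,0,0,0,0,1,1,0,1,1,0,1,0,0,0,0,0,0,0,0,0,0,0,0,0,0,0,0,0,0,0] -> 6 nonzero

Answer: 6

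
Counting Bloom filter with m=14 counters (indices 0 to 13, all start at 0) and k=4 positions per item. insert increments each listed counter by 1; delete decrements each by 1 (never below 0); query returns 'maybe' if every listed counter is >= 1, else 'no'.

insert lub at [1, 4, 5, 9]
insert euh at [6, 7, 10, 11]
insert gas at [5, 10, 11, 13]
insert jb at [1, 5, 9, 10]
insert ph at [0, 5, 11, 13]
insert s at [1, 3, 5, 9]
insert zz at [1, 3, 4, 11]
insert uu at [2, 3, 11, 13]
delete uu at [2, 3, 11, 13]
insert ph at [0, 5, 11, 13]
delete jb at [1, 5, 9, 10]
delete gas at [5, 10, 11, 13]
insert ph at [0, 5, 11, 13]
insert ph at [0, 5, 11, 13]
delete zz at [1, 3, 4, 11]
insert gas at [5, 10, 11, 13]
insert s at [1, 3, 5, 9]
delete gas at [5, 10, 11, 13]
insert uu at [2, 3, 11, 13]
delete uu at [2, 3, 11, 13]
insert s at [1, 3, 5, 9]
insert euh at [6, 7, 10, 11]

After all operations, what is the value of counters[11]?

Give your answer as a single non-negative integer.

Step 1: insert lub at [1, 4, 5, 9] -> counters=[0,1,0,0,1,1,0,0,0,1,0,0,0,0]
Step 2: insert euh at [6, 7, 10, 11] -> counters=[0,1,0,0,1,1,1,1,0,1,1,1,0,0]
Step 3: insert gas at [5, 10, 11, 13] -> counters=[0,1,0,0,1,2,1,1,0,1,2,2,0,1]
Step 4: insert jb at [1, 5, 9, 10] -> counters=[0,2,0,0,1,3,1,1,0,2,3,2,0,1]
Step 5: insert ph at [0, 5, 11, 13] -> counters=[1,2,0,0,1,4,1,1,0,2,3,3,0,2]
Step 6: insert s at [1, 3, 5, 9] -> counters=[1,3,0,1,1,5,1,1,0,3,3,3,0,2]
Step 7: insert zz at [1, 3, 4, 11] -> counters=[1,4,0,2,2,5,1,1,0,3,3,4,0,2]
Step 8: insert uu at [2, 3, 11, 13] -> counters=[1,4,1,3,2,5,1,1,0,3,3,5,0,3]
Step 9: delete uu at [2, 3, 11, 13] -> counters=[1,4,0,2,2,5,1,1,0,3,3,4,0,2]
Step 10: insert ph at [0, 5, 11, 13] -> counters=[2,4,0,2,2,6,1,1,0,3,3,5,0,3]
Step 11: delete jb at [1, 5, 9, 10] -> counters=[2,3,0,2,2,5,1,1,0,2,2,5,0,3]
Step 12: delete gas at [5, 10, 11, 13] -> counters=[2,3,0,2,2,4,1,1,0,2,1,4,0,2]
Step 13: insert ph at [0, 5, 11, 13] -> counters=[3,3,0,2,2,5,1,1,0,2,1,5,0,3]
Step 14: insert ph at [0, 5, 11, 13] -> counters=[4,3,0,2,2,6,1,1,0,2,1,6,0,4]
Step 15: delete zz at [1, 3, 4, 11] -> counters=[4,2,0,1,1,6,1,1,0,2,1,5,0,4]
Step 16: insert gas at [5, 10, 11, 13] -> counters=[4,2,0,1,1,7,1,1,0,2,2,6,0,5]
Step 17: insert s at [1, 3, 5, 9] -> counters=[4,3,0,2,1,8,1,1,0,3,2,6,0,5]
Step 18: delete gas at [5, 10, 11, 13] -> counters=[4,3,0,2,1,7,1,1,0,3,1,5,0,4]
Step 19: insert uu at [2, 3, 11, 13] -> counters=[4,3,1,3,1,7,1,1,0,3,1,6,0,5]
Step 20: delete uu at [2, 3, 11, 13] -> counters=[4,3,0,2,1,7,1,1,0,3,1,5,0,4]
Step 21: insert s at [1, 3, 5, 9] -> counters=[4,4,0,3,1,8,1,1,0,4,1,5,0,4]
Step 22: insert euh at [6, 7, 10, 11] -> counters=[4,4,0,3,1,8,2,2,0,4,2,6,0,4]
Final counters=[4,4,0,3,1,8,2,2,0,4,2,6,0,4] -> counters[11]=6

Answer: 6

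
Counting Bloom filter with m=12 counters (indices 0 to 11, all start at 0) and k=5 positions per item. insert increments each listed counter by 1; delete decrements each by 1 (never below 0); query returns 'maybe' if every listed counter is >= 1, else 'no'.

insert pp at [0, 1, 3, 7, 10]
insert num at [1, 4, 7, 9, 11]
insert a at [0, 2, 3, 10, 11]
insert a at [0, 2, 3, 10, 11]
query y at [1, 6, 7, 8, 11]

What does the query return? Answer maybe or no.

Answer: no

Derivation:
Step 1: insert pp at [0, 1, 3, 7, 10] -> counters=[1,1,0,1,0,0,0,1,0,0,1,0]
Step 2: insert num at [1, 4, 7, 9, 11] -> counters=[1,2,0,1,1,0,0,2,0,1,1,1]
Step 3: insert a at [0, 2, 3, 10, 11] -> counters=[2,2,1,2,1,0,0,2,0,1,2,2]
Step 4: insert a at [0, 2, 3, 10, 11] -> counters=[3,2,2,3,1,0,0,2,0,1,3,3]
Query y: check counters[1]=2 counters[6]=0 counters[7]=2 counters[8]=0 counters[11]=3 -> no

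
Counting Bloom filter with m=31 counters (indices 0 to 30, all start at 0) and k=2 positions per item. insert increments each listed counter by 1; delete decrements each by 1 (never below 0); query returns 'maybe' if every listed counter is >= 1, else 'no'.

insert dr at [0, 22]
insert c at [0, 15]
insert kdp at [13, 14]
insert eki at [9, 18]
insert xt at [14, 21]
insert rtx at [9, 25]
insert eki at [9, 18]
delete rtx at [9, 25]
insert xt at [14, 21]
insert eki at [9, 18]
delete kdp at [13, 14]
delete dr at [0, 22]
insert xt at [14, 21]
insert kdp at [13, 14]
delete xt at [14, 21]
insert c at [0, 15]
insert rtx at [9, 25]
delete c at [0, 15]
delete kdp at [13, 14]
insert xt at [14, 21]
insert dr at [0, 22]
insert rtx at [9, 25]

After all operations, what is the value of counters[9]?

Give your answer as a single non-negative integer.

Answer: 5

Derivation:
Step 1: insert dr at [0, 22] -> counters=[1,0,0,0,0,0,0,0,0,0,0,0,0,0,0,0,0,0,0,0,0,0,1,0,0,0,0,0,0,0,0]
Step 2: insert c at [0, 15] -> counters=[2,0,0,0,0,0,0,0,0,0,0,0,0,0,0,1,0,0,0,0,0,0,1,0,0,0,0,0,0,0,0]
Step 3: insert kdp at [13, 14] -> counters=[2,0,0,0,0,0,0,0,0,0,0,0,0,1,1,1,0,0,0,0,0,0,1,0,0,0,0,0,0,0,0]
Step 4: insert eki at [9, 18] -> counters=[2,0,0,0,0,0,0,0,0,1,0,0,0,1,1,1,0,0,1,0,0,0,1,0,0,0,0,0,0,0,0]
Step 5: insert xt at [14, 21] -> counters=[2,0,0,0,0,0,0,0,0,1,0,0,0,1,2,1,0,0,1,0,0,1,1,0,0,0,0,0,0,0,0]
Step 6: insert rtx at [9, 25] -> counters=[2,0,0,0,0,0,0,0,0,2,0,0,0,1,2,1,0,0,1,0,0,1,1,0,0,1,0,0,0,0,0]
Step 7: insert eki at [9, 18] -> counters=[2,0,0,0,0,0,0,0,0,3,0,0,0,1,2,1,0,0,2,0,0,1,1,0,0,1,0,0,0,0,0]
Step 8: delete rtx at [9, 25] -> counters=[2,0,0,0,0,0,0,0,0,2,0,0,0,1,2,1,0,0,2,0,0,1,1,0,0,0,0,0,0,0,0]
Step 9: insert xt at [14, 21] -> counters=[2,0,0,0,0,0,0,0,0,2,0,0,0,1,3,1,0,0,2,0,0,2,1,0,0,0,0,0,0,0,0]
Step 10: insert eki at [9, 18] -> counters=[2,0,0,0,0,0,0,0,0,3,0,0,0,1,3,1,0,0,3,0,0,2,1,0,0,0,0,0,0,0,0]
Step 11: delete kdp at [13, 14] -> counters=[2,0,0,0,0,0,0,0,0,3,0,0,0,0,2,1,0,0,3,0,0,2,1,0,0,0,0,0,0,0,0]
Step 12: delete dr at [0, 22] -> counters=[1,0,0,0,0,0,0,0,0,3,0,0,0,0,2,1,0,0,3,0,0,2,0,0,0,0,0,0,0,0,0]
Step 13: insert xt at [14, 21] -> counters=[1,0,0,0,0,0,0,0,0,3,0,0,0,0,3,1,0,0,3,0,0,3,0,0,0,0,0,0,0,0,0]
Step 14: insert kdp at [13, 14] -> counters=[1,0,0,0,0,0,0,0,0,3,0,0,0,1,4,1,0,0,3,0,0,3,0,0,0,0,0,0,0,0,0]
Step 15: delete xt at [14, 21] -> counters=[1,0,0,0,0,0,0,0,0,3,0,0,0,1,3,1,0,0,3,0,0,2,0,0,0,0,0,0,0,0,0]
Step 16: insert c at [0, 15] -> counters=[2,0,0,0,0,0,0,0,0,3,0,0,0,1,3,2,0,0,3,0,0,2,0,0,0,0,0,0,0,0,0]
Step 17: insert rtx at [9, 25] -> counters=[2,0,0,0,0,0,0,0,0,4,0,0,0,1,3,2,0,0,3,0,0,2,0,0,0,1,0,0,0,0,0]
Step 18: delete c at [0, 15] -> counters=[1,0,0,0,0,0,0,0,0,4,0,0,0,1,3,1,0,0,3,0,0,2,0,0,0,1,0,0,0,0,0]
Step 19: delete kdp at [13, 14] -> counters=[1,0,0,0,0,0,0,0,0,4,0,0,0,0,2,1,0,0,3,0,0,2,0,0,0,1,0,0,0,0,0]
Step 20: insert xt at [14, 21] -> counters=[1,0,0,0,0,0,0,0,0,4,0,0,0,0,3,1,0,0,3,0,0,3,0,0,0,1,0,0,0,0,0]
Step 21: insert dr at [0, 22] -> counters=[2,0,0,0,0,0,0,0,0,4,0,0,0,0,3,1,0,0,3,0,0,3,1,0,0,1,0,0,0,0,0]
Step 22: insert rtx at [9, 25] -> counters=[2,0,0,0,0,0,0,0,0,5,0,0,0,0,3,1,0,0,3,0,0,3,1,0,0,2,0,0,0,0,0]
Final counters=[2,0,0,0,0,0,0,0,0,5,0,0,0,0,3,1,0,0,3,0,0,3,1,0,0,2,0,0,0,0,0] -> counters[9]=5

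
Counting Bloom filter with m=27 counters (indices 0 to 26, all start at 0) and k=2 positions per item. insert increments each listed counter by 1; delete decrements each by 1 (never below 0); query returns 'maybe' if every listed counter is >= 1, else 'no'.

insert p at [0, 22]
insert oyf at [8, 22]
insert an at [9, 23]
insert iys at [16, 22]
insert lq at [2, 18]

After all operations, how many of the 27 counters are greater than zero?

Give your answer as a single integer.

Step 1: insert p at [0, 22] -> counters=[1,0,0,0,0,0,0,0,0,0,0,0,0,0,0,0,0,0,0,0,0,0,1,0,0,0,0]
Step 2: insert oyf at [8, 22] -> counters=[1,0,0,0,0,0,0,0,1,0,0,0,0,0,0,0,0,0,0,0,0,0,2,0,0,0,0]
Step 3: insert an at [9, 23] -> counters=[1,0,0,0,0,0,0,0,1,1,0,0,0,0,0,0,0,0,0,0,0,0,2,1,0,0,0]
Step 4: insert iys at [16, 22] -> counters=[1,0,0,0,0,0,0,0,1,1,0,0,0,0,0,0,1,0,0,0,0,0,3,1,0,0,0]
Step 5: insert lq at [2, 18] -> counters=[1,0,1,0,0,0,0,0,1,1,0,0,0,0,0,0,1,0,1,0,0,0,3,1,0,0,0]
Final counters=[1,0,1,0,0,0,0,0,1,1,0,0,0,0,0,0,1,0,1,0,0,0,3,1,0,0,0] -> 8 nonzero

Answer: 8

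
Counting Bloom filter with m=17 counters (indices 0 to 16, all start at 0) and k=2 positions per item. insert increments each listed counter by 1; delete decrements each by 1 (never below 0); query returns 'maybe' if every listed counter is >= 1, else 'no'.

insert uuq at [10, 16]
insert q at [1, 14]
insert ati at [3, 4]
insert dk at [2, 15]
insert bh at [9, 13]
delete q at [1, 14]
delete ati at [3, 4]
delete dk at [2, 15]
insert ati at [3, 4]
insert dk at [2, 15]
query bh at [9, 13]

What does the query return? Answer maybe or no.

Answer: maybe

Derivation:
Step 1: insert uuq at [10, 16] -> counters=[0,0,0,0,0,0,0,0,0,0,1,0,0,0,0,0,1]
Step 2: insert q at [1, 14] -> counters=[0,1,0,0,0,0,0,0,0,0,1,0,0,0,1,0,1]
Step 3: insert ati at [3, 4] -> counters=[0,1,0,1,1,0,0,0,0,0,1,0,0,0,1,0,1]
Step 4: insert dk at [2, 15] -> counters=[0,1,1,1,1,0,0,0,0,0,1,0,0,0,1,1,1]
Step 5: insert bh at [9, 13] -> counters=[0,1,1,1,1,0,0,0,0,1,1,0,0,1,1,1,1]
Step 6: delete q at [1, 14] -> counters=[0,0,1,1,1,0,0,0,0,1,1,0,0,1,0,1,1]
Step 7: delete ati at [3, 4] -> counters=[0,0,1,0,0,0,0,0,0,1,1,0,0,1,0,1,1]
Step 8: delete dk at [2, 15] -> counters=[0,0,0,0,0,0,0,0,0,1,1,0,0,1,0,0,1]
Step 9: insert ati at [3, 4] -> counters=[0,0,0,1,1,0,0,0,0,1,1,0,0,1,0,0,1]
Step 10: insert dk at [2, 15] -> counters=[0,0,1,1,1,0,0,0,0,1,1,0,0,1,0,1,1]
Query bh: check counters[9]=1 counters[13]=1 -> maybe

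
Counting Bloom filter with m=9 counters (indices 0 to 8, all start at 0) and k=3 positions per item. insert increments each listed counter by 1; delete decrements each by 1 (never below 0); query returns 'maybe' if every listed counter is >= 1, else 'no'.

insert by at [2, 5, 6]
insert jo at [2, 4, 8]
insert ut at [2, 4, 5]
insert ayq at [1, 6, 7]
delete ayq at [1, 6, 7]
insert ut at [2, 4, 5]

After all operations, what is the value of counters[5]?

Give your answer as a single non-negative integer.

Step 1: insert by at [2, 5, 6] -> counters=[0,0,1,0,0,1,1,0,0]
Step 2: insert jo at [2, 4, 8] -> counters=[0,0,2,0,1,1,1,0,1]
Step 3: insert ut at [2, 4, 5] -> counters=[0,0,3,0,2,2,1,0,1]
Step 4: insert ayq at [1, 6, 7] -> counters=[0,1,3,0,2,2,2,1,1]
Step 5: delete ayq at [1, 6, 7] -> counters=[0,0,3,0,2,2,1,0,1]
Step 6: insert ut at [2, 4, 5] -> counters=[0,0,4,0,3,3,1,0,1]
Final counters=[0,0,4,0,3,3,1,0,1] -> counters[5]=3

Answer: 3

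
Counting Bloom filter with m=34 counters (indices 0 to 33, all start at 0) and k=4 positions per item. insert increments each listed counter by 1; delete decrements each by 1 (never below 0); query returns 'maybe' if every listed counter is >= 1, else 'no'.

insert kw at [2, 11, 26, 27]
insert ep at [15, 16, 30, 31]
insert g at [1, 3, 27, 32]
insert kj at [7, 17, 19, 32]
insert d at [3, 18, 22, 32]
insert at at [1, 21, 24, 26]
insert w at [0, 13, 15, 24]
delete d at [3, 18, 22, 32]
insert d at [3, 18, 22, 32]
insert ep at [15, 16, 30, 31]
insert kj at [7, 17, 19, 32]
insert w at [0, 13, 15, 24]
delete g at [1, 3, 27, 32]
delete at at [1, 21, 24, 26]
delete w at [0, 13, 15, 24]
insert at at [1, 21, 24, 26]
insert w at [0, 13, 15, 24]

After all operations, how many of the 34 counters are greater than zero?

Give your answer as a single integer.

Answer: 20

Derivation:
Step 1: insert kw at [2, 11, 26, 27] -> counters=[0,0,1,0,0,0,0,0,0,0,0,1,0,0,0,0,0,0,0,0,0,0,0,0,0,0,1,1,0,0,0,0,0,0]
Step 2: insert ep at [15, 16, 30, 31] -> counters=[0,0,1,0,0,0,0,0,0,0,0,1,0,0,0,1,1,0,0,0,0,0,0,0,0,0,1,1,0,0,1,1,0,0]
Step 3: insert g at [1, 3, 27, 32] -> counters=[0,1,1,1,0,0,0,0,0,0,0,1,0,0,0,1,1,0,0,0,0,0,0,0,0,0,1,2,0,0,1,1,1,0]
Step 4: insert kj at [7, 17, 19, 32] -> counters=[0,1,1,1,0,0,0,1,0,0,0,1,0,0,0,1,1,1,0,1,0,0,0,0,0,0,1,2,0,0,1,1,2,0]
Step 5: insert d at [3, 18, 22, 32] -> counters=[0,1,1,2,0,0,0,1,0,0,0,1,0,0,0,1,1,1,1,1,0,0,1,0,0,0,1,2,0,0,1,1,3,0]
Step 6: insert at at [1, 21, 24, 26] -> counters=[0,2,1,2,0,0,0,1,0,0,0,1,0,0,0,1,1,1,1,1,0,1,1,0,1,0,2,2,0,0,1,1,3,0]
Step 7: insert w at [0, 13, 15, 24] -> counters=[1,2,1,2,0,0,0,1,0,0,0,1,0,1,0,2,1,1,1,1,0,1,1,0,2,0,2,2,0,0,1,1,3,0]
Step 8: delete d at [3, 18, 22, 32] -> counters=[1,2,1,1,0,0,0,1,0,0,0,1,0,1,0,2,1,1,0,1,0,1,0,0,2,0,2,2,0,0,1,1,2,0]
Step 9: insert d at [3, 18, 22, 32] -> counters=[1,2,1,2,0,0,0,1,0,0,0,1,0,1,0,2,1,1,1,1,0,1,1,0,2,0,2,2,0,0,1,1,3,0]
Step 10: insert ep at [15, 16, 30, 31] -> counters=[1,2,1,2,0,0,0,1,0,0,0,1,0,1,0,3,2,1,1,1,0,1,1,0,2,0,2,2,0,0,2,2,3,0]
Step 11: insert kj at [7, 17, 19, 32] -> counters=[1,2,1,2,0,0,0,2,0,0,0,1,0,1,0,3,2,2,1,2,0,1,1,0,2,0,2,2,0,0,2,2,4,0]
Step 12: insert w at [0, 13, 15, 24] -> counters=[2,2,1,2,0,0,0,2,0,0,0,1,0,2,0,4,2,2,1,2,0,1,1,0,3,0,2,2,0,0,2,2,4,0]
Step 13: delete g at [1, 3, 27, 32] -> counters=[2,1,1,1,0,0,0,2,0,0,0,1,0,2,0,4,2,2,1,2,0,1,1,0,3,0,2,1,0,0,2,2,3,0]
Step 14: delete at at [1, 21, 24, 26] -> counters=[2,0,1,1,0,0,0,2,0,0,0,1,0,2,0,4,2,2,1,2,0,0,1,0,2,0,1,1,0,0,2,2,3,0]
Step 15: delete w at [0, 13, 15, 24] -> counters=[1,0,1,1,0,0,0,2,0,0,0,1,0,1,0,3,2,2,1,2,0,0,1,0,1,0,1,1,0,0,2,2,3,0]
Step 16: insert at at [1, 21, 24, 26] -> counters=[1,1,1,1,0,0,0,2,0,0,0,1,0,1,0,3,2,2,1,2,0,1,1,0,2,0,2,1,0,0,2,2,3,0]
Step 17: insert w at [0, 13, 15, 24] -> counters=[2,1,1,1,0,0,0,2,0,0,0,1,0,2,0,4,2,2,1,2,0,1,1,0,3,0,2,1,0,0,2,2,3,0]
Final counters=[2,1,1,1,0,0,0,2,0,0,0,1,0,2,0,4,2,2,1,2,0,1,1,0,3,0,2,1,0,0,2,2,3,0] -> 20 nonzero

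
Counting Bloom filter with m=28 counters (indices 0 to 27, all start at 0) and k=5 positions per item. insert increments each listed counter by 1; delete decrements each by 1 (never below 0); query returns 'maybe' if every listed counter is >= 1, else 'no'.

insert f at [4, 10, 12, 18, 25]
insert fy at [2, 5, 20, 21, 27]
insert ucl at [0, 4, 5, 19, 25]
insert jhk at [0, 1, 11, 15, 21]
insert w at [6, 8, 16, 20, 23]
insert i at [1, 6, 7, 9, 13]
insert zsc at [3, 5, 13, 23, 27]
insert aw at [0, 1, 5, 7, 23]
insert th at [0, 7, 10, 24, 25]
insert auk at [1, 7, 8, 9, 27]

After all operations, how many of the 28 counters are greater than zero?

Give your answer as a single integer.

Answer: 24

Derivation:
Step 1: insert f at [4, 10, 12, 18, 25] -> counters=[0,0,0,0,1,0,0,0,0,0,1,0,1,0,0,0,0,0,1,0,0,0,0,0,0,1,0,0]
Step 2: insert fy at [2, 5, 20, 21, 27] -> counters=[0,0,1,0,1,1,0,0,0,0,1,0,1,0,0,0,0,0,1,0,1,1,0,0,0,1,0,1]
Step 3: insert ucl at [0, 4, 5, 19, 25] -> counters=[1,0,1,0,2,2,0,0,0,0,1,0,1,0,0,0,0,0,1,1,1,1,0,0,0,2,0,1]
Step 4: insert jhk at [0, 1, 11, 15, 21] -> counters=[2,1,1,0,2,2,0,0,0,0,1,1,1,0,0,1,0,0,1,1,1,2,0,0,0,2,0,1]
Step 5: insert w at [6, 8, 16, 20, 23] -> counters=[2,1,1,0,2,2,1,0,1,0,1,1,1,0,0,1,1,0,1,1,2,2,0,1,0,2,0,1]
Step 6: insert i at [1, 6, 7, 9, 13] -> counters=[2,2,1,0,2,2,2,1,1,1,1,1,1,1,0,1,1,0,1,1,2,2,0,1,0,2,0,1]
Step 7: insert zsc at [3, 5, 13, 23, 27] -> counters=[2,2,1,1,2,3,2,1,1,1,1,1,1,2,0,1,1,0,1,1,2,2,0,2,0,2,0,2]
Step 8: insert aw at [0, 1, 5, 7, 23] -> counters=[3,3,1,1,2,4,2,2,1,1,1,1,1,2,0,1,1,0,1,1,2,2,0,3,0,2,0,2]
Step 9: insert th at [0, 7, 10, 24, 25] -> counters=[4,3,1,1,2,4,2,3,1,1,2,1,1,2,0,1,1,0,1,1,2,2,0,3,1,3,0,2]
Step 10: insert auk at [1, 7, 8, 9, 27] -> counters=[4,4,1,1,2,4,2,4,2,2,2,1,1,2,0,1,1,0,1,1,2,2,0,3,1,3,0,3]
Final counters=[4,4,1,1,2,4,2,4,2,2,2,1,1,2,0,1,1,0,1,1,2,2,0,3,1,3,0,3] -> 24 nonzero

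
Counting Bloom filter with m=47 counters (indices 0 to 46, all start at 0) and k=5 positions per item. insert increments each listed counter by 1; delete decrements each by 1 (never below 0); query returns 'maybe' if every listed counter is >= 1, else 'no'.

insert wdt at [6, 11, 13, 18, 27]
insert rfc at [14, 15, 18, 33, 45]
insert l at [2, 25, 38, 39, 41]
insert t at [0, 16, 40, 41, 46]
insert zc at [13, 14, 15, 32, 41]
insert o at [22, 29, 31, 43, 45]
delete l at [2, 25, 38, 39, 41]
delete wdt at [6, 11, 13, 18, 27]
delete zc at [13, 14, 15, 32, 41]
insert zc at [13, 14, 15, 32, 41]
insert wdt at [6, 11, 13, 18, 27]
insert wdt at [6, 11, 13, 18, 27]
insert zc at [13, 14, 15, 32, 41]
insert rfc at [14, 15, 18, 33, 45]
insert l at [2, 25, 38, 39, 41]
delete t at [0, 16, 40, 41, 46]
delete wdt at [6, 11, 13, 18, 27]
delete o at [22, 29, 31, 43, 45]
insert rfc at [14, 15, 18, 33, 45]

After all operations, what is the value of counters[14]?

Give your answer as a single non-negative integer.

Answer: 5

Derivation:
Step 1: insert wdt at [6, 11, 13, 18, 27] -> counters=[0,0,0,0,0,0,1,0,0,0,0,1,0,1,0,0,0,0,1,0,0,0,0,0,0,0,0,1,0,0,0,0,0,0,0,0,0,0,0,0,0,0,0,0,0,0,0]
Step 2: insert rfc at [14, 15, 18, 33, 45] -> counters=[0,0,0,0,0,0,1,0,0,0,0,1,0,1,1,1,0,0,2,0,0,0,0,0,0,0,0,1,0,0,0,0,0,1,0,0,0,0,0,0,0,0,0,0,0,1,0]
Step 3: insert l at [2, 25, 38, 39, 41] -> counters=[0,0,1,0,0,0,1,0,0,0,0,1,0,1,1,1,0,0,2,0,0,0,0,0,0,1,0,1,0,0,0,0,0,1,0,0,0,0,1,1,0,1,0,0,0,1,0]
Step 4: insert t at [0, 16, 40, 41, 46] -> counters=[1,0,1,0,0,0,1,0,0,0,0,1,0,1,1,1,1,0,2,0,0,0,0,0,0,1,0,1,0,0,0,0,0,1,0,0,0,0,1,1,1,2,0,0,0,1,1]
Step 5: insert zc at [13, 14, 15, 32, 41] -> counters=[1,0,1,0,0,0,1,0,0,0,0,1,0,2,2,2,1,0,2,0,0,0,0,0,0,1,0,1,0,0,0,0,1,1,0,0,0,0,1,1,1,3,0,0,0,1,1]
Step 6: insert o at [22, 29, 31, 43, 45] -> counters=[1,0,1,0,0,0,1,0,0,0,0,1,0,2,2,2,1,0,2,0,0,0,1,0,0,1,0,1,0,1,0,1,1,1,0,0,0,0,1,1,1,3,0,1,0,2,1]
Step 7: delete l at [2, 25, 38, 39, 41] -> counters=[1,0,0,0,0,0,1,0,0,0,0,1,0,2,2,2,1,0,2,0,0,0,1,0,0,0,0,1,0,1,0,1,1,1,0,0,0,0,0,0,1,2,0,1,0,2,1]
Step 8: delete wdt at [6, 11, 13, 18, 27] -> counters=[1,0,0,0,0,0,0,0,0,0,0,0,0,1,2,2,1,0,1,0,0,0,1,0,0,0,0,0,0,1,0,1,1,1,0,0,0,0,0,0,1,2,0,1,0,2,1]
Step 9: delete zc at [13, 14, 15, 32, 41] -> counters=[1,0,0,0,0,0,0,0,0,0,0,0,0,0,1,1,1,0,1,0,0,0,1,0,0,0,0,0,0,1,0,1,0,1,0,0,0,0,0,0,1,1,0,1,0,2,1]
Step 10: insert zc at [13, 14, 15, 32, 41] -> counters=[1,0,0,0,0,0,0,0,0,0,0,0,0,1,2,2,1,0,1,0,0,0,1,0,0,0,0,0,0,1,0,1,1,1,0,0,0,0,0,0,1,2,0,1,0,2,1]
Step 11: insert wdt at [6, 11, 13, 18, 27] -> counters=[1,0,0,0,0,0,1,0,0,0,0,1,0,2,2,2,1,0,2,0,0,0,1,0,0,0,0,1,0,1,0,1,1,1,0,0,0,0,0,0,1,2,0,1,0,2,1]
Step 12: insert wdt at [6, 11, 13, 18, 27] -> counters=[1,0,0,0,0,0,2,0,0,0,0,2,0,3,2,2,1,0,3,0,0,0,1,0,0,0,0,2,0,1,0,1,1,1,0,0,0,0,0,0,1,2,0,1,0,2,1]
Step 13: insert zc at [13, 14, 15, 32, 41] -> counters=[1,0,0,0,0,0,2,0,0,0,0,2,0,4,3,3,1,0,3,0,0,0,1,0,0,0,0,2,0,1,0,1,2,1,0,0,0,0,0,0,1,3,0,1,0,2,1]
Step 14: insert rfc at [14, 15, 18, 33, 45] -> counters=[1,0,0,0,0,0,2,0,0,0,0,2,0,4,4,4,1,0,4,0,0,0,1,0,0,0,0,2,0,1,0,1,2,2,0,0,0,0,0,0,1,3,0,1,0,3,1]
Step 15: insert l at [2, 25, 38, 39, 41] -> counters=[1,0,1,0,0,0,2,0,0,0,0,2,0,4,4,4,1,0,4,0,0,0,1,0,0,1,0,2,0,1,0,1,2,2,0,0,0,0,1,1,1,4,0,1,0,3,1]
Step 16: delete t at [0, 16, 40, 41, 46] -> counters=[0,0,1,0,0,0,2,0,0,0,0,2,0,4,4,4,0,0,4,0,0,0,1,0,0,1,0,2,0,1,0,1,2,2,0,0,0,0,1,1,0,3,0,1,0,3,0]
Step 17: delete wdt at [6, 11, 13, 18, 27] -> counters=[0,0,1,0,0,0,1,0,0,0,0,1,0,3,4,4,0,0,3,0,0,0,1,0,0,1,0,1,0,1,0,1,2,2,0,0,0,0,1,1,0,3,0,1,0,3,0]
Step 18: delete o at [22, 29, 31, 43, 45] -> counters=[0,0,1,0,0,0,1,0,0,0,0,1,0,3,4,4,0,0,3,0,0,0,0,0,0,1,0,1,0,0,0,0,2,2,0,0,0,0,1,1,0,3,0,0,0,2,0]
Step 19: insert rfc at [14, 15, 18, 33, 45] -> counters=[0,0,1,0,0,0,1,0,0,0,0,1,0,3,5,5,0,0,4,0,0,0,0,0,0,1,0,1,0,0,0,0,2,3,0,0,0,0,1,1,0,3,0,0,0,3,0]
Final counters=[0,0,1,0,0,0,1,0,0,0,0,1,0,3,5,5,0,0,4,0,0,0,0,0,0,1,0,1,0,0,0,0,2,3,0,0,0,0,1,1,0,3,0,0,0,3,0] -> counters[14]=5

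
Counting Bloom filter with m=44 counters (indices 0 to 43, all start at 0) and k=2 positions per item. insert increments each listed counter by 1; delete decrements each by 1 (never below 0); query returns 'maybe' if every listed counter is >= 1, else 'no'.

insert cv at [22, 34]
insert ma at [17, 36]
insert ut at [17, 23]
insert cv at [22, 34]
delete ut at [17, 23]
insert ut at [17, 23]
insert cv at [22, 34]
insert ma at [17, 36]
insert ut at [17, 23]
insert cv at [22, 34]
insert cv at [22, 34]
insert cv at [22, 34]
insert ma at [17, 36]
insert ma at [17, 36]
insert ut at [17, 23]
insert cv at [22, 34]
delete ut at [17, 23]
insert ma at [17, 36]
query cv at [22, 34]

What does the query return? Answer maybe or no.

Answer: maybe

Derivation:
Step 1: insert cv at [22, 34] -> counters=[0,0,0,0,0,0,0,0,0,0,0,0,0,0,0,0,0,0,0,0,0,0,1,0,0,0,0,0,0,0,0,0,0,0,1,0,0,0,0,0,0,0,0,0]
Step 2: insert ma at [17, 36] -> counters=[0,0,0,0,0,0,0,0,0,0,0,0,0,0,0,0,0,1,0,0,0,0,1,0,0,0,0,0,0,0,0,0,0,0,1,0,1,0,0,0,0,0,0,0]
Step 3: insert ut at [17, 23] -> counters=[0,0,0,0,0,0,0,0,0,0,0,0,0,0,0,0,0,2,0,0,0,0,1,1,0,0,0,0,0,0,0,0,0,0,1,0,1,0,0,0,0,0,0,0]
Step 4: insert cv at [22, 34] -> counters=[0,0,0,0,0,0,0,0,0,0,0,0,0,0,0,0,0,2,0,0,0,0,2,1,0,0,0,0,0,0,0,0,0,0,2,0,1,0,0,0,0,0,0,0]
Step 5: delete ut at [17, 23] -> counters=[0,0,0,0,0,0,0,0,0,0,0,0,0,0,0,0,0,1,0,0,0,0,2,0,0,0,0,0,0,0,0,0,0,0,2,0,1,0,0,0,0,0,0,0]
Step 6: insert ut at [17, 23] -> counters=[0,0,0,0,0,0,0,0,0,0,0,0,0,0,0,0,0,2,0,0,0,0,2,1,0,0,0,0,0,0,0,0,0,0,2,0,1,0,0,0,0,0,0,0]
Step 7: insert cv at [22, 34] -> counters=[0,0,0,0,0,0,0,0,0,0,0,0,0,0,0,0,0,2,0,0,0,0,3,1,0,0,0,0,0,0,0,0,0,0,3,0,1,0,0,0,0,0,0,0]
Step 8: insert ma at [17, 36] -> counters=[0,0,0,0,0,0,0,0,0,0,0,0,0,0,0,0,0,3,0,0,0,0,3,1,0,0,0,0,0,0,0,0,0,0,3,0,2,0,0,0,0,0,0,0]
Step 9: insert ut at [17, 23] -> counters=[0,0,0,0,0,0,0,0,0,0,0,0,0,0,0,0,0,4,0,0,0,0,3,2,0,0,0,0,0,0,0,0,0,0,3,0,2,0,0,0,0,0,0,0]
Step 10: insert cv at [22, 34] -> counters=[0,0,0,0,0,0,0,0,0,0,0,0,0,0,0,0,0,4,0,0,0,0,4,2,0,0,0,0,0,0,0,0,0,0,4,0,2,0,0,0,0,0,0,0]
Step 11: insert cv at [22, 34] -> counters=[0,0,0,0,0,0,0,0,0,0,0,0,0,0,0,0,0,4,0,0,0,0,5,2,0,0,0,0,0,0,0,0,0,0,5,0,2,0,0,0,0,0,0,0]
Step 12: insert cv at [22, 34] -> counters=[0,0,0,0,0,0,0,0,0,0,0,0,0,0,0,0,0,4,0,0,0,0,6,2,0,0,0,0,0,0,0,0,0,0,6,0,2,0,0,0,0,0,0,0]
Step 13: insert ma at [17, 36] -> counters=[0,0,0,0,0,0,0,0,0,0,0,0,0,0,0,0,0,5,0,0,0,0,6,2,0,0,0,0,0,0,0,0,0,0,6,0,3,0,0,0,0,0,0,0]
Step 14: insert ma at [17, 36] -> counters=[0,0,0,0,0,0,0,0,0,0,0,0,0,0,0,0,0,6,0,0,0,0,6,2,0,0,0,0,0,0,0,0,0,0,6,0,4,0,0,0,0,0,0,0]
Step 15: insert ut at [17, 23] -> counters=[0,0,0,0,0,0,0,0,0,0,0,0,0,0,0,0,0,7,0,0,0,0,6,3,0,0,0,0,0,0,0,0,0,0,6,0,4,0,0,0,0,0,0,0]
Step 16: insert cv at [22, 34] -> counters=[0,0,0,0,0,0,0,0,0,0,0,0,0,0,0,0,0,7,0,0,0,0,7,3,0,0,0,0,0,0,0,0,0,0,7,0,4,0,0,0,0,0,0,0]
Step 17: delete ut at [17, 23] -> counters=[0,0,0,0,0,0,0,0,0,0,0,0,0,0,0,0,0,6,0,0,0,0,7,2,0,0,0,0,0,0,0,0,0,0,7,0,4,0,0,0,0,0,0,0]
Step 18: insert ma at [17, 36] -> counters=[0,0,0,0,0,0,0,0,0,0,0,0,0,0,0,0,0,7,0,0,0,0,7,2,0,0,0,0,0,0,0,0,0,0,7,0,5,0,0,0,0,0,0,0]
Query cv: check counters[22]=7 counters[34]=7 -> maybe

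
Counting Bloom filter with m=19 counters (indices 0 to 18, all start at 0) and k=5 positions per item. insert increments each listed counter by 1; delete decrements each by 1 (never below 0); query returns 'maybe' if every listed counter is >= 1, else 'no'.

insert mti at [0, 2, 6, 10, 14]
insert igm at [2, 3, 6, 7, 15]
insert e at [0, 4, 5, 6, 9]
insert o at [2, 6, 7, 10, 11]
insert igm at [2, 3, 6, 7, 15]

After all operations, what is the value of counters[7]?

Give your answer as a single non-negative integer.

Step 1: insert mti at [0, 2, 6, 10, 14] -> counters=[1,0,1,0,0,0,1,0,0,0,1,0,0,0,1,0,0,0,0]
Step 2: insert igm at [2, 3, 6, 7, 15] -> counters=[1,0,2,1,0,0,2,1,0,0,1,0,0,0,1,1,0,0,0]
Step 3: insert e at [0, 4, 5, 6, 9] -> counters=[2,0,2,1,1,1,3,1,0,1,1,0,0,0,1,1,0,0,0]
Step 4: insert o at [2, 6, 7, 10, 11] -> counters=[2,0,3,1,1,1,4,2,0,1,2,1,0,0,1,1,0,0,0]
Step 5: insert igm at [2, 3, 6, 7, 15] -> counters=[2,0,4,2,1,1,5,3,0,1,2,1,0,0,1,2,0,0,0]
Final counters=[2,0,4,2,1,1,5,3,0,1,2,1,0,0,1,2,0,0,0] -> counters[7]=3

Answer: 3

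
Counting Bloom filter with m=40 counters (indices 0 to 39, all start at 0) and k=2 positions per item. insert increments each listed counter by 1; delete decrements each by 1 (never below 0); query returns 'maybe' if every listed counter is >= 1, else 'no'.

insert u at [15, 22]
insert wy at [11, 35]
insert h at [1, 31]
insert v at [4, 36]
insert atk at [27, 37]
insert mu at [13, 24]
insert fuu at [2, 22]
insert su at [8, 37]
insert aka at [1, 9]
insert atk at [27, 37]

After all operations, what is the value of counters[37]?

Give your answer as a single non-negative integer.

Step 1: insert u at [15, 22] -> counters=[0,0,0,0,0,0,0,0,0,0,0,0,0,0,0,1,0,0,0,0,0,0,1,0,0,0,0,0,0,0,0,0,0,0,0,0,0,0,0,0]
Step 2: insert wy at [11, 35] -> counters=[0,0,0,0,0,0,0,0,0,0,0,1,0,0,0,1,0,0,0,0,0,0,1,0,0,0,0,0,0,0,0,0,0,0,0,1,0,0,0,0]
Step 3: insert h at [1, 31] -> counters=[0,1,0,0,0,0,0,0,0,0,0,1,0,0,0,1,0,0,0,0,0,0,1,0,0,0,0,0,0,0,0,1,0,0,0,1,0,0,0,0]
Step 4: insert v at [4, 36] -> counters=[0,1,0,0,1,0,0,0,0,0,0,1,0,0,0,1,0,0,0,0,0,0,1,0,0,0,0,0,0,0,0,1,0,0,0,1,1,0,0,0]
Step 5: insert atk at [27, 37] -> counters=[0,1,0,0,1,0,0,0,0,0,0,1,0,0,0,1,0,0,0,0,0,0,1,0,0,0,0,1,0,0,0,1,0,0,0,1,1,1,0,0]
Step 6: insert mu at [13, 24] -> counters=[0,1,0,0,1,0,0,0,0,0,0,1,0,1,0,1,0,0,0,0,0,0,1,0,1,0,0,1,0,0,0,1,0,0,0,1,1,1,0,0]
Step 7: insert fuu at [2, 22] -> counters=[0,1,1,0,1,0,0,0,0,0,0,1,0,1,0,1,0,0,0,0,0,0,2,0,1,0,0,1,0,0,0,1,0,0,0,1,1,1,0,0]
Step 8: insert su at [8, 37] -> counters=[0,1,1,0,1,0,0,0,1,0,0,1,0,1,0,1,0,0,0,0,0,0,2,0,1,0,0,1,0,0,0,1,0,0,0,1,1,2,0,0]
Step 9: insert aka at [1, 9] -> counters=[0,2,1,0,1,0,0,0,1,1,0,1,0,1,0,1,0,0,0,0,0,0,2,0,1,0,0,1,0,0,0,1,0,0,0,1,1,2,0,0]
Step 10: insert atk at [27, 37] -> counters=[0,2,1,0,1,0,0,0,1,1,0,1,0,1,0,1,0,0,0,0,0,0,2,0,1,0,0,2,0,0,0,1,0,0,0,1,1,3,0,0]
Final counters=[0,2,1,0,1,0,0,0,1,1,0,1,0,1,0,1,0,0,0,0,0,0,2,0,1,0,0,2,0,0,0,1,0,0,0,1,1,3,0,0] -> counters[37]=3

Answer: 3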